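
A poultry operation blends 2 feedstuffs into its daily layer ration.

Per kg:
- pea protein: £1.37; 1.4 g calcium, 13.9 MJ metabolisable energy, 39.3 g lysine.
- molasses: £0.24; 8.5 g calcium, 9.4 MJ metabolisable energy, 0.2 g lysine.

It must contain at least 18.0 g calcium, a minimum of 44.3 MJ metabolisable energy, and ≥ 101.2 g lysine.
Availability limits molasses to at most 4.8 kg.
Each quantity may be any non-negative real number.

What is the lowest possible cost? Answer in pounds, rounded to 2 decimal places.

Let x1 = kg of pea protein, x2 = kg of molasses.
Minimise 1.37x1 + 0.24x2 s.t.:
  1.4x1 + 8.5x2 ≥ 18   (calcium)
  13.9x1 + 9.4x2 ≥ 44.3   (metabolisable energy)
  39.3x1 + 0.2x2 ≥ 101.2   (lysine)
  x2 ≤ 4.8
  x1, x2 ≥ 0.
Both inputs are positive at the optimum. Binding constraints: calcium and lysine.
So pea protein = 2.566 kg, molasses = 1.695 kg.
Total cost: 1.37·2.566 + 0.24·1.695 = 3.9222.

£3.92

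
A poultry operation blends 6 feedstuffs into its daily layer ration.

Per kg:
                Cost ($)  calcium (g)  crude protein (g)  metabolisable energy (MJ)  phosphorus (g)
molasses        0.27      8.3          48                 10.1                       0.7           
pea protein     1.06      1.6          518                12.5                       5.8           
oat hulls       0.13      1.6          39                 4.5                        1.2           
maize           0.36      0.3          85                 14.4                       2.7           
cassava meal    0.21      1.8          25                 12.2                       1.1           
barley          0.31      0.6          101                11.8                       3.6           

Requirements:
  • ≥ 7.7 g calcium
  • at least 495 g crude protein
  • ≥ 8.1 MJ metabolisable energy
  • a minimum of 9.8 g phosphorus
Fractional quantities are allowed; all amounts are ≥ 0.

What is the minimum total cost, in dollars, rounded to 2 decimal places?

$1.27

Treat it as an LP. Let x1 = kg of molasses, x2 = kg of pea protein, x3 = kg of oat hulls, x4 = kg of maize, x5 = kg of cassava meal, x6 = kg of barley.
Minimize 0.27x1 + 1.06x2 + 0.13x3 + 0.36x4 + 0.21x5 + 0.31x6 with:
  8.3x1 + 1.6x2 + 1.6x3 + 0.3x4 + 1.8x5 + 0.6x6 ≥ 7.7   (calcium)
  48x1 + 518x2 + 39x3 + 85x4 + 25x5 + 101x6 ≥ 495   (crude protein)
  10.1x1 + 12.5x2 + 4.5x3 + 14.4x4 + 12.2x5 + 11.8x6 ≥ 8.1   (metabolisable energy)
  0.7x1 + 5.8x2 + 1.2x3 + 2.7x4 + 1.1x5 + 3.6x6 ≥ 9.8   (phosphorus)
  x1, x2, x3, x4, x5, x6 ≥ 0.
The cheapest feasible vertex uses only pea protein, oat hulls, barley; molasses, maize, cassava meal are not used. The calcium, crude protein, phosphorus requirements are met with equality.
Optimal quantities: pea protein = 0.5581 kg, oat hulls = 4.081 kg, barley = 0.4627 kg.
Total cost: 1.06·0.5581 + 0.13·4.081 + 0.31·0.4627 = 1.2656.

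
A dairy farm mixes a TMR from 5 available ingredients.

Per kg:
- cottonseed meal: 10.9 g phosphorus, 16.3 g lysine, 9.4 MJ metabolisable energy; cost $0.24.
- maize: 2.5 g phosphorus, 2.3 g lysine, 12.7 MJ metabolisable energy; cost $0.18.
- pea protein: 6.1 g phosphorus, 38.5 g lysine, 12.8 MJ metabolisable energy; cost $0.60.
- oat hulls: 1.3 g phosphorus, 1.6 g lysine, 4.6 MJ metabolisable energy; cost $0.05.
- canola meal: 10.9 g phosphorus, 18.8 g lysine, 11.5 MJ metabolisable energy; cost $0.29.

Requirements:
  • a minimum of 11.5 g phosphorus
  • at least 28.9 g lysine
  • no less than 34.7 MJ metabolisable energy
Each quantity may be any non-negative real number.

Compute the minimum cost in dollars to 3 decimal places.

Treat it as an LP. Let x1 = kg of cottonseed meal, x2 = kg of maize, x3 = kg of pea protein, x4 = kg of oat hulls, x5 = kg of canola meal.
Minimise 0.24x1 + 0.18x2 + 0.6x3 + 0.05x4 + 0.29x5 with:
  10.9x1 + 2.5x2 + 6.1x3 + 1.3x4 + 10.9x5 ≥ 11.5   (phosphorus)
  16.3x1 + 2.3x2 + 38.5x3 + 1.6x4 + 18.8x5 ≥ 28.9   (lysine)
  9.4x1 + 12.7x2 + 12.8x3 + 4.6x4 + 11.5x5 ≥ 34.7   (metabolisable energy)
  x1, x2, x3, x4, x5 ≥ 0.
The cheapest feasible vertex uses only cottonseed meal, oat hulls; maize, pea protein, canola meal are not used. There the lysine and metabolisable energy constraints are tight.
Solving gives x1 = 1.292, x4 = 4.904.
Objective = 0.24·1.292 + 0.05·4.904 = 0.55528.

$0.555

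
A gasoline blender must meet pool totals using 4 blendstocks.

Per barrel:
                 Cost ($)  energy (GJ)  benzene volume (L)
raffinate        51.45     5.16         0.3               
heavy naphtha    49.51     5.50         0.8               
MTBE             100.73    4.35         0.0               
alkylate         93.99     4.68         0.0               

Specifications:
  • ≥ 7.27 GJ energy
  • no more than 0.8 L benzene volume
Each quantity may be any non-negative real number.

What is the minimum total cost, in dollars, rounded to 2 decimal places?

Treat it as an LP. Let x1 = barrels of raffinate, x2 = barrels of heavy naphtha, x3 = barrels of MTBE, x4 = barrels of alkylate.
Minimize 51.45x1 + 49.51x2 + 100.73x3 + 93.99x4 with:
  5.16x1 + 5.5x2 + 4.35x3 + 4.68x4 ≥ 7.27   (energy)
  0.3x1 + 0.8x2 ≤ 0.8   (benzene volume)
  x1, x2, x3, x4 ≥ 0.
The minimum-cost mix takes nothing from MTBE, alkylate — only raffinate, heavy naphtha. The energy and benzene volume requirements are met with equality.
So raffinate = 0.5714 barrels, heavy naphtha = 0.7857 barrels.
Hence cost = 51.45·0.5714 + 49.51·0.7857 = $68.2985.

$68.30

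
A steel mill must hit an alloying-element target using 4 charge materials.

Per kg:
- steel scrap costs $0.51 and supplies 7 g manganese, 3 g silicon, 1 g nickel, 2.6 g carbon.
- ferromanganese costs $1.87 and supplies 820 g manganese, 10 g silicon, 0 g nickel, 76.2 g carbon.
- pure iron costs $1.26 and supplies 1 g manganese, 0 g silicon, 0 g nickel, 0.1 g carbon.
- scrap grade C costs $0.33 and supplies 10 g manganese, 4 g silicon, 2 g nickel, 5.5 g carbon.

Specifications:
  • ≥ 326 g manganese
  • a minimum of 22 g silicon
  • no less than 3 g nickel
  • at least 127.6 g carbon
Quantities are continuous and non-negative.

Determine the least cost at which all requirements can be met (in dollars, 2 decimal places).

Let x1 = kg of steel scrap, x2 = kg of ferromanganese, x3 = kg of pure iron, x4 = kg of scrap grade C.
Minimize 0.51x1 + 1.87x2 + 1.26x3 + 0.33x4 with:
  7x1 + 820x2 + 1x3 + 10x4 ≥ 326   (manganese)
  3x1 + 10x2 + 4x4 ≥ 22   (silicon)
  1x1 + 2x4 ≥ 3   (nickel)
  2.6x1 + 76.2x2 + 0.1x3 + 5.5x4 ≥ 127.6   (carbon)
  x1, x2, x3, x4 ≥ 0.
The minimum-cost mix takes nothing from steel scrap, pure iron — only ferromanganese, scrap grade C. Binding constraints: silicon and carbon.
So ferromanganese = 1.559 kg, scrap grade C = 1.603 kg.
Cost = 1.87·1.559 + 0.33·1.603 = 3.4443.

$3.44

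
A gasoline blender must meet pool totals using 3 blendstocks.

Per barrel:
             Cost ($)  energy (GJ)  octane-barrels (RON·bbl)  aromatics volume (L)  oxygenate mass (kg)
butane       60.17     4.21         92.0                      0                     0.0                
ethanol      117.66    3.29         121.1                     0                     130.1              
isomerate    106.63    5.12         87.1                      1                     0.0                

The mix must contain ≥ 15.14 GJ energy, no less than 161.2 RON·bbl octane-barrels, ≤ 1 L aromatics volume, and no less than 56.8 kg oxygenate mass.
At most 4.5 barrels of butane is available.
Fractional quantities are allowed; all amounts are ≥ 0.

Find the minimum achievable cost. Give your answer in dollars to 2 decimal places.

$247.22

Treat it as an LP. Let x1 = barrels of butane, x2 = barrels of ethanol, x3 = barrels of isomerate.
Minimise 60.17x1 + 117.66x2 + 106.63x3 with:
  4.21x1 + 3.29x2 + 5.12x3 ≥ 15.14   (energy)
  92x1 + 121.1x2 + 87.1x3 ≥ 161.2   (octane-barrels)
  1x3 ≤ 1   (aromatics volume)
  130.1x2 ≥ 56.8   (oxygenate mass)
  x1 ≤ 4.5
  x1, x2, x3 ≥ 0.
At the optimum only butane, ethanol are positive (isomerate = 0). There the energy and oxygenate mass constraints are tight.
That vertex is x1 = 3.255, x2 = 0.4366.
Objective = 60.17·3.255 + 117.66·0.4366 = 247.2237.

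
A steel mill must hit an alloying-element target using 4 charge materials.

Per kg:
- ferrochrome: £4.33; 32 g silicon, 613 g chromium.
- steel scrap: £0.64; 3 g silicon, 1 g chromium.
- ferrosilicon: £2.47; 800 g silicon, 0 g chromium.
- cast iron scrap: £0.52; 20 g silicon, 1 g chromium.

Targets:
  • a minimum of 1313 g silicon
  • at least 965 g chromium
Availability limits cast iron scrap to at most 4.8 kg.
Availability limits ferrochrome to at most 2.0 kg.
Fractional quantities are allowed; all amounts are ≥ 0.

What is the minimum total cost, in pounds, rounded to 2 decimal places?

Set it up as a linear program. Let x1 = kg of ferrochrome, x2 = kg of steel scrap, x3 = kg of ferrosilicon, x4 = kg of cast iron scrap.
Minimise 4.33x1 + 0.64x2 + 2.47x3 + 0.52x4 subject to:
  32x1 + 3x2 + 800x3 + 20x4 ≥ 1313   (silicon)
  613x1 + 1x2 + 1x4 ≥ 965   (chromium)
  x4 ≤ 4.8
  x1 ≤ 2
  x1, x2, x3, x4 ≥ 0.
At the optimum only ferrochrome, ferrosilicon are positive (steel scrap, cast iron scrap = 0). There the silicon and chromium constraints are tight.
Solving gives x1 = 1.574, x3 = 1.578.
Total cost: 4.33·1.574 + 2.47·1.578 = 10.7131.

£10.71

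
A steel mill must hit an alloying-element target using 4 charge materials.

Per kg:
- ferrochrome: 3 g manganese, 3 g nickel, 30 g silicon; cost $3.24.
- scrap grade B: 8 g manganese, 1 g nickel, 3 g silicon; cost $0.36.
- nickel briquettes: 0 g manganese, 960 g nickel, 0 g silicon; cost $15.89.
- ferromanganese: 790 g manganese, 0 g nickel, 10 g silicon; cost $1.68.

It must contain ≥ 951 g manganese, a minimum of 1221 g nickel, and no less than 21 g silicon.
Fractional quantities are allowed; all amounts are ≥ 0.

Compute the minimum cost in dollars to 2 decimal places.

Let x1 = kg of ferrochrome, x2 = kg of scrap grade B, x3 = kg of nickel briquettes, x4 = kg of ferromanganese.
min 3.24x1 + 0.36x2 + 15.89x3 + 1.68x4 with:
  3x1 + 8x2 + 790x4 ≥ 951   (manganese)
  3x1 + 1x2 + 960x3 ≥ 1221   (nickel)
  30x1 + 3x2 + 10x4 ≥ 21   (silicon)
  x1, x2, x3, x4 ≥ 0.
The optimal basis is {ferrochrome, nickel briquettes, ferromanganese}; scrap grade B drops out. Binding constraints: manganese, nickel, silicon.
Optimal quantities: ferrochrome = 0.29911 kg, nickel briquettes = 1.2709 kg, ferromanganese = 1.2027 kg.
Hence cost = 3.24·0.29911 + 15.89·1.2709 + 1.68·1.2027 = $23.1843.

$23.18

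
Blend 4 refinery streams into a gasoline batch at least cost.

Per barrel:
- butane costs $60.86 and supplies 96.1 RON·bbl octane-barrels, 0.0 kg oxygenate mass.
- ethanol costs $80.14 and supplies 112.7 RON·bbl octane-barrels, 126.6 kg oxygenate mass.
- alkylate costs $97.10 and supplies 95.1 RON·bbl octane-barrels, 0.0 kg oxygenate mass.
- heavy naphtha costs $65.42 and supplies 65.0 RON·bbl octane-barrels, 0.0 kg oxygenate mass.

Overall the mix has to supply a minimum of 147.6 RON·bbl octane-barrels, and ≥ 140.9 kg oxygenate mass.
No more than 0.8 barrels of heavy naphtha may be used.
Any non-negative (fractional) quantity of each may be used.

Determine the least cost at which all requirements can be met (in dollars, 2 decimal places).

$103.23

Let x1 = barrels of butane, x2 = barrels of ethanol, x3 = barrels of alkylate, x4 = barrels of heavy naphtha.
Minimise 60.86x1 + 80.14x2 + 97.1x3 + 65.42x4 s.t.:
  96.1x1 + 112.7x2 + 95.1x3 + 65x4 ≥ 147.6   (octane-barrels)
  126.6x2 ≥ 140.9   (oxygenate mass)
  x4 ≤ 0.8
  x1, x2, x3, x4 ≥ 0.
The minimum-cost mix takes nothing from alkylate, heavy naphtha — only butane, ethanol. There the octane-barrels and oxygenate mass constraints are tight.
So butane = 0.230698 barrels, ethanol = 1.11295 barrels.
Total cost: 60.86·0.230698 + 80.14·1.11295 = 103.2321.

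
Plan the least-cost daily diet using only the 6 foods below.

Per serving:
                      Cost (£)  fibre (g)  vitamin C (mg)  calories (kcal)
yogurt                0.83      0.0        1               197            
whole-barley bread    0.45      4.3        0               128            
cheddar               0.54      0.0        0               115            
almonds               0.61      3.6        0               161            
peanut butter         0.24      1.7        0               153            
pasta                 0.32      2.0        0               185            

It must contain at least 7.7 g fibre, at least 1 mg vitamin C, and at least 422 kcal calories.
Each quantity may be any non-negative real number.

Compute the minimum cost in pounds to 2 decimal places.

£1.64

Set it up as a linear program. Let x1 = servings of yogurt, x2 = servings of whole-barley bread, x3 = servings of cheddar, x4 = servings of almonds, x5 = servings of peanut butter, x6 = servings of pasta.
Minimise 0.83x1 + 0.45x2 + 0.54x3 + 0.61x4 + 0.24x5 + 0.32x6 s.t.:
  4.3x2 + 3.6x4 + 1.7x5 + 2x6 ≥ 7.7   (fibre)
  1x1 ≥ 1   (vitamin C)
  197x1 + 128x2 + 115x3 + 161x4 + 153x5 + 185x6 ≥ 422   (calories)
  x1, x2, x3, x4, x5, x6 ≥ 0.
At the optimum only yogurt, whole-barley bread are positive (cheddar, almonds, peanut butter, pasta = 0). Binding constraints: fibre and vitamin C.
Solving gives x1 = 1, x2 = 1.791.
Hence cost = 0.83·1 + 0.45·1.791 = £1.6360.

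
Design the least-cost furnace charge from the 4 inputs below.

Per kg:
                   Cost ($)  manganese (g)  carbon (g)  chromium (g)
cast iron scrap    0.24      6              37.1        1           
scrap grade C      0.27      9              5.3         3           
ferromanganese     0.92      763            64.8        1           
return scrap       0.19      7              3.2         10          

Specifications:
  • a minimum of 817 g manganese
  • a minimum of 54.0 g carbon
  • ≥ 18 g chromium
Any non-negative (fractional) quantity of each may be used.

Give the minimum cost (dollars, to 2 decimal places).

Treat it as an LP. Let x1 = kg of cast iron scrap, x2 = kg of scrap grade C, x3 = kg of ferromanganese, x4 = kg of return scrap.
Minimize 0.24x1 + 0.27x2 + 0.92x3 + 0.19x4 subject to:
  6x1 + 9x2 + 763x3 + 7x4 ≥ 817   (manganese)
  37.1x1 + 5.3x2 + 64.8x3 + 3.2x4 ≥ 54   (carbon)
  1x1 + 3x2 + 1x3 + 10x4 ≥ 18   (chromium)
  x1, x2, x3, x4 ≥ 0.
The minimum-cost mix takes nothing from cast iron scrap, scrap grade C — only ferromanganese, return scrap. The manganese and chromium requirements are met with equality.
That vertex is x3 = 1.055, x4 = 1.694.
Objective = 0.92·1.055 + 0.19·1.694 = 1.2925.

$1.29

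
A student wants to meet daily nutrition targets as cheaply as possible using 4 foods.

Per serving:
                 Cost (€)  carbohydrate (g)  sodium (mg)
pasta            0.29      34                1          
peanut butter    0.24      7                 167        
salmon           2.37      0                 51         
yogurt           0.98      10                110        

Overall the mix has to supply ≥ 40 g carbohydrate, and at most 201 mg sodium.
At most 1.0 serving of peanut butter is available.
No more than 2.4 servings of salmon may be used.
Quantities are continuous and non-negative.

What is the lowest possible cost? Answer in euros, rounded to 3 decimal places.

This is a linear program. Let x1 = servings of pasta, x2 = servings of peanut butter, x3 = servings of salmon, x4 = servings of yogurt.
min 0.29x1 + 0.24x2 + 2.37x3 + 0.98x4 subject to:
  34x1 + 7x2 + 10x4 ≥ 40   (carbohydrate)
  1x1 + 167x2 + 51x3 + 110x4 ≤ 201   (sodium)
  x2 ≤ 1
  x3 ≤ 2.4
  x1, x2, x3, x4 ≥ 0.
The cheapest feasible vertex uses only pasta; peanut butter, salmon, yogurt are not used. The carbohydrate requirement is met with equality.
So pasta = 1.176 servings.
Objective = 0.29·1.176 = 0.34104.

€0.341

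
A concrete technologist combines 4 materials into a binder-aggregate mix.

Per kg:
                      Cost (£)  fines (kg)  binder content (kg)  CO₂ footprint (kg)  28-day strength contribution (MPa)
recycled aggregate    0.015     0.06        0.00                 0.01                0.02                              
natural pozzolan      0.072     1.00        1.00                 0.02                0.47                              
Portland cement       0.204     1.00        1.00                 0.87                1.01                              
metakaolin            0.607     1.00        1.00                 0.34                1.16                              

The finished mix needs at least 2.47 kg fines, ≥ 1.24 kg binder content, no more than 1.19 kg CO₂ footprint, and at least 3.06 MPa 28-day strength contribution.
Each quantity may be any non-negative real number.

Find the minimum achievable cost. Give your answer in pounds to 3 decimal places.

Treat it as an LP. Let x1 = kg of recycled aggregate, x2 = kg of natural pozzolan, x3 = kg of Portland cement, x4 = kg of metakaolin.
Minimise 0.015x1 + 0.072x2 + 0.204x3 + 0.607x4 s.t.:
  0.06x1 + 1x2 + 1x3 + 1x4 ≥ 2.47   (fines)
  1x2 + 1x3 + 1x4 ≥ 1.24   (binder content)
  0.01x1 + 0.02x2 + 0.87x3 + 0.34x4 ≤ 1.19   (CO₂ footprint)
  0.02x1 + 0.47x2 + 1.01x3 + 1.16x4 ≥ 3.06   (28-day strength contribution)
  x1, x2, x3, x4 ≥ 0.
The optimal basis is {natural pozzolan}; recycled aggregate, Portland cement, metakaolin drop out. The 28-day strength contribution requirement is met with equality.
So natural pozzolan = 6.511 kg.
Objective = 0.072·6.511 = 0.46879.

£0.469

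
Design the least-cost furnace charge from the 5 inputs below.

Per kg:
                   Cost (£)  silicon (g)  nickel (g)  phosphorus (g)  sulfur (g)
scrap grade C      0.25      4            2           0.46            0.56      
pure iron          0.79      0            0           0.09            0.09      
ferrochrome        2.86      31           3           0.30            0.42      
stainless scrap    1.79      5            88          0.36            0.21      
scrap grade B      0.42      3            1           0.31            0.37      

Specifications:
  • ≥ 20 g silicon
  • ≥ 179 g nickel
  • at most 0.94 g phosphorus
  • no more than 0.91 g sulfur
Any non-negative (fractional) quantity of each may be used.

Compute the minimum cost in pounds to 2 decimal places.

Set it up as a linear program. Let x1 = kg of scrap grade C, x2 = kg of pure iron, x3 = kg of ferrochrome, x4 = kg of stainless scrap, x5 = kg of scrap grade B.
min 0.25x1 + 0.79x2 + 2.86x3 + 1.79x4 + 0.42x5 with:
  4x1 + 31x3 + 5x4 + 3x5 ≥ 20   (silicon)
  2x1 + 3x3 + 88x4 + 1x5 ≥ 179   (nickel)
  0.46x1 + 0.09x2 + 0.3x3 + 0.36x4 + 0.31x5 ≤ 0.94   (phosphorus)
  0.56x1 + 0.09x2 + 0.42x3 + 0.21x4 + 0.37x5 ≤ 0.91   (sulfur)
  x1, x2, x3, x4, x5 ≥ 0.
The minimum-cost mix takes nothing from pure iron, scrap grade B — only scrap grade C, ferrochrome, stainless scrap. Binding constraints: silicon, nickel, phosphorus.
So scrap grade C = 0.2791 kg, ferrochrome = 0.2836 kg, stainless scrap = 2.018 kg.
Cost = 0.25·0.2791 + 2.86·0.2836 + 1.79·2.018 = 4.4931.

£4.49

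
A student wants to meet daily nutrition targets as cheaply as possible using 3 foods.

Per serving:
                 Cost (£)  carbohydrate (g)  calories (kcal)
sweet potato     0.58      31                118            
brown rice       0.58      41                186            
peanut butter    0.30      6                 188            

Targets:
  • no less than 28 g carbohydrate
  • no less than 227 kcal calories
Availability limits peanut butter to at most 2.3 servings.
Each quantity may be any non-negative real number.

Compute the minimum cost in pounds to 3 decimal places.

£0.530

This is a linear program. Let x1 = servings of sweet potato, x2 = servings of brown rice, x3 = servings of peanut butter.
min 0.58x1 + 0.58x2 + 0.3x3 with:
  31x1 + 41x2 + 6x3 ≥ 28   (carbohydrate)
  118x1 + 186x2 + 188x3 ≥ 227   (calories)
  x3 ≤ 2.3
  x1, x2, x3 ≥ 0.
At the optimum only brown rice, peanut butter are positive (sweet potato = 0). Binding constraints: carbohydrate and calories.
That vertex is x2 = 0.5919, x3 = 0.6218.
Cost = 0.58·0.5919 + 0.3·0.6218 = 0.52984.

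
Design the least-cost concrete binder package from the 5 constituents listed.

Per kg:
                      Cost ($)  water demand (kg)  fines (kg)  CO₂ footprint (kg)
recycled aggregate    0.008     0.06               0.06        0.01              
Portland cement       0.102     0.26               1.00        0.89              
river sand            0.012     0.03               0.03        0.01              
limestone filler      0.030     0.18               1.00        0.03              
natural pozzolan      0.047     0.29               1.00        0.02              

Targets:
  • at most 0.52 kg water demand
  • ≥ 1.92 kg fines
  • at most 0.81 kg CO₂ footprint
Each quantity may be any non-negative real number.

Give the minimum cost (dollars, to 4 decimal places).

$0.0576

Set it up as a linear program. Let x1 = kg of recycled aggregate, x2 = kg of Portland cement, x3 = kg of river sand, x4 = kg of limestone filler, x5 = kg of natural pozzolan.
Minimize 0.008x1 + 0.102x2 + 0.012x3 + 0.03x4 + 0.047x5 subject to:
  0.06x1 + 0.26x2 + 0.03x3 + 0.18x4 + 0.29x5 ≤ 0.52   (water demand)
  0.06x1 + 1x2 + 0.03x3 + 1x4 + 1x5 ≥ 1.92   (fines)
  0.01x1 + 0.89x2 + 0.01x3 + 0.03x4 + 0.02x5 ≤ 0.81   (CO₂ footprint)
  x1, x2, x3, x4, x5 ≥ 0.
The minimum-cost mix takes nothing from recycled aggregate, Portland cement, river sand, natural pozzolan — only limestone filler. Binding constraint: fines.
That vertex is x4 = 1.92.
Objective = 0.03·1.92 = 0.057600.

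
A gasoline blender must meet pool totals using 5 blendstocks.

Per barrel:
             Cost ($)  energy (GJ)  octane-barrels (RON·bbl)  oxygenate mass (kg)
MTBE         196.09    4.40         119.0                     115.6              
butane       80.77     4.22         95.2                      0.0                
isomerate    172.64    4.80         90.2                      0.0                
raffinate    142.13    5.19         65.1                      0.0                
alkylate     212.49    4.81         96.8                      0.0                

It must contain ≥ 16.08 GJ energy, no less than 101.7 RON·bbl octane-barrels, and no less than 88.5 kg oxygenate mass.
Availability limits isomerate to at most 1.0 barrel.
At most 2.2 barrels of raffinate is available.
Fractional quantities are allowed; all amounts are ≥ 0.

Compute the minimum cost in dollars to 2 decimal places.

Set it up as a linear program. Let x1 = barrels of MTBE, x2 = barrels of butane, x3 = barrels of isomerate, x4 = barrels of raffinate, x5 = barrels of alkylate.
min 196.09x1 + 80.77x2 + 172.64x3 + 142.13x4 + 212.49x5 with:
  4.4x1 + 4.22x2 + 4.8x3 + 5.19x4 + 4.81x5 ≥ 16.08   (energy)
  119x1 + 95.2x2 + 90.2x3 + 65.1x4 + 96.8x5 ≥ 101.7   (octane-barrels)
  115.6x1 ≥ 88.5   (oxygenate mass)
  x3 ≤ 1
  x4 ≤ 2.2
  x1, x2, x3, x4, x5 ≥ 0.
At the optimum only MTBE, butane are positive (isomerate, raffinate, alkylate = 0). The energy and oxygenate mass requirements are met with equality.
So MTBE = 0.76557 barrels, butane = 3.0122 barrels.
Hence cost = 196.09·0.76557 + 80.77·3.0122 = $393.4160.

$393.42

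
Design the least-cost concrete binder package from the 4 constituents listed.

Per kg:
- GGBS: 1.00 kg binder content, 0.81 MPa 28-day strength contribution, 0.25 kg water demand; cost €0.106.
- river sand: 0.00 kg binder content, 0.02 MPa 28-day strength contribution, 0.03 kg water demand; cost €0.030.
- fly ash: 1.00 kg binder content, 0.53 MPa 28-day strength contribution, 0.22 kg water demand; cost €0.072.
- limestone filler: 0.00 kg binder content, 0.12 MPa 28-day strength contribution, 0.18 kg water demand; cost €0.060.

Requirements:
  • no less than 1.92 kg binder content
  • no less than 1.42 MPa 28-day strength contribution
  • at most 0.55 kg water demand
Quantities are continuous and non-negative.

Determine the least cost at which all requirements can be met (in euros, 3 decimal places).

Let x1 = kg of GGBS, x2 = kg of river sand, x3 = kg of fly ash, x4 = kg of limestone filler.
Minimize 0.106x1 + 0.03x2 + 0.072x3 + 0.06x4 subject to:
  1x1 + 1x3 ≥ 1.92   (binder content)
  0.81x1 + 0.02x2 + 0.53x3 + 0.12x4 ≥ 1.42   (28-day strength contribution)
  0.25x1 + 0.03x2 + 0.22x3 + 0.18x4 ≤ 0.55   (water demand)
  x1, x2, x3, x4 ≥ 0.
The cheapest feasible vertex uses only GGBS, fly ash; river sand, limestone filler are not used. There the binder content and 28-day strength contribution constraints are tight.
Solving gives x1 = 1.437, x3 = 0.4829.
Objective = 0.106·1.437 + 0.072·0.4829 = 0.18709.

€0.187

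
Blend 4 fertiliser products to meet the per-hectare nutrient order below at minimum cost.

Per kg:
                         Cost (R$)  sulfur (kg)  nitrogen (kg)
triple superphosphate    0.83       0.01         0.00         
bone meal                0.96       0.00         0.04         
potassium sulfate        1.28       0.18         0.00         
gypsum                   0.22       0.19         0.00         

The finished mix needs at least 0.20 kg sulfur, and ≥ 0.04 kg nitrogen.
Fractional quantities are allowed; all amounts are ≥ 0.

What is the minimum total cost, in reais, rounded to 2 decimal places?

Set it up as a linear program. Let x1 = kg of triple superphosphate, x2 = kg of bone meal, x3 = kg of potassium sulfate, x4 = kg of gypsum.
min 0.83x1 + 0.96x2 + 1.28x3 + 0.22x4 subject to:
  0.01x1 + 0.18x3 + 0.19x4 ≥ 0.2   (sulfur)
  0.04x2 ≥ 0.04   (nitrogen)
  x1, x2, x3, x4 ≥ 0.
At the optimum only bone meal, gypsum are positive (triple superphosphate, potassium sulfate = 0). Binding constraints: sulfur and nitrogen.
Solving gives x2 = 1, x4 = 1.053.
Total cost: 0.96·1 + 0.22·1.053 = 1.1917.

R$1.19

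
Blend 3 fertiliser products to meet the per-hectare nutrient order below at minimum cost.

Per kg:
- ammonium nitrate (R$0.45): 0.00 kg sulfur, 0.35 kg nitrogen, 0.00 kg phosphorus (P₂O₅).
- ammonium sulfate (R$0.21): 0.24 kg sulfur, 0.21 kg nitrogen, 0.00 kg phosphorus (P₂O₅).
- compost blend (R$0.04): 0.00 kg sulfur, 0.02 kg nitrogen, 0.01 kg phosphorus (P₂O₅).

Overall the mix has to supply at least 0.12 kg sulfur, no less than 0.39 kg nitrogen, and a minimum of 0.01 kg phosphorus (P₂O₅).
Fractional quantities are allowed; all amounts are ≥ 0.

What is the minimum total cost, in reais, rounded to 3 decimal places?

R$0.410

Let x1 = kg of ammonium nitrate, x2 = kg of ammonium sulfate, x3 = kg of compost blend.
Minimize 0.45x1 + 0.21x2 + 0.04x3 s.t.:
  0.24x2 ≥ 0.12   (sulfur)
  0.35x1 + 0.21x2 + 0.02x3 ≥ 0.39   (nitrogen)
  0.01x3 ≥ 0.01   (phosphorus (P₂O₅))
  x1, x2, x3 ≥ 0.
At the optimum only ammonium sulfate, compost blend are positive (ammonium nitrate = 0). The nitrogen and phosphorus (P₂O₅) requirements are met with equality.
So ammonium sulfate = 1.762 kg, compost blend = 1 kg.
Total cost: 0.21·1.762 + 0.04·1 = 0.41002.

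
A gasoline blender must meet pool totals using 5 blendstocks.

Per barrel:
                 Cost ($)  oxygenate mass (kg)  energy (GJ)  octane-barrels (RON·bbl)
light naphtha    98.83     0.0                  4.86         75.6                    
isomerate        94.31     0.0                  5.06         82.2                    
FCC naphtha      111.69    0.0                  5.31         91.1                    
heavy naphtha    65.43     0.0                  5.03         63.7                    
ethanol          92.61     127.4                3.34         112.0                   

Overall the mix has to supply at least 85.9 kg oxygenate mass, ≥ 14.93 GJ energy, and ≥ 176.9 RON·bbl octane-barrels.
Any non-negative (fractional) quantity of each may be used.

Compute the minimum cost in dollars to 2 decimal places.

Set it up as a linear program. Let x1 = barrels of light naphtha, x2 = barrels of isomerate, x3 = barrels of FCC naphtha, x4 = barrels of heavy naphtha, x5 = barrels of ethanol.
min 98.83x1 + 94.31x2 + 111.69x3 + 65.43x4 + 92.61x5 with:
  127.4x5 ≥ 85.9   (oxygenate mass)
  4.86x1 + 5.06x2 + 5.31x3 + 5.03x4 + 3.34x5 ≥ 14.93   (energy)
  75.6x1 + 82.2x2 + 91.1x3 + 63.7x4 + 112x5 ≥ 176.9   (octane-barrels)
  x1, x2, x3, x4, x5 ≥ 0.
The cheapest feasible vertex uses only heavy naphtha, ethanol; light naphtha, isomerate, FCC naphtha are not used. The oxygenate mass and energy requirements are met with equality.
So heavy naphtha = 2.5205 barrels, ethanol = 0.67425 barrels.
Cost = 65.43·2.5205 + 92.61·0.67425 = 227.3586.

$227.36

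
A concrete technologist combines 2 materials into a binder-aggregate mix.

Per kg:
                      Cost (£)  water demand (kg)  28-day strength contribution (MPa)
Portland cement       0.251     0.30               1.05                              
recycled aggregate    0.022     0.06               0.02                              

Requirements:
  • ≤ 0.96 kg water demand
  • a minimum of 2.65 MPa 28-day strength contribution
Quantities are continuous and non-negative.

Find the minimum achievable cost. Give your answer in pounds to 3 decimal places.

£0.633

This is a linear program. Let x1 = kg of Portland cement, x2 = kg of recycled aggregate.
min 0.251x1 + 0.022x2 subject to:
  0.3x1 + 0.06x2 ≤ 0.96   (water demand)
  1.05x1 + 0.02x2 ≥ 2.65   (28-day strength contribution)
  x1, x2 ≥ 0.
At the optimum only Portland cement is positive (recycled aggregate = 0). Binding constraint: 28-day strength contribution.
Solving gives x1 = 2.5238.
Total cost: 0.251·2.5238 = 0.63347.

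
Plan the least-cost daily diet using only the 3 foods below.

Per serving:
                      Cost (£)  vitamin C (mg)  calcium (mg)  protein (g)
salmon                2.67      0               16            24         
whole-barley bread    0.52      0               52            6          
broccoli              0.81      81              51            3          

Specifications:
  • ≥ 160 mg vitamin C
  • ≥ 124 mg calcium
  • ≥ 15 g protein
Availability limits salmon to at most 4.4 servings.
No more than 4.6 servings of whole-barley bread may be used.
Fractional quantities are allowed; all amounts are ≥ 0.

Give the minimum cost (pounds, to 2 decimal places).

£2.39

Treat it as an LP. Let x1 = servings of salmon, x2 = servings of whole-barley bread, x3 = servings of broccoli.
Minimize 2.67x1 + 0.52x2 + 0.81x3 subject to:
  81x3 ≥ 160   (vitamin C)
  16x1 + 52x2 + 51x3 ≥ 124   (calcium)
  24x1 + 6x2 + 3x3 ≥ 15   (protein)
  x1 ≤ 4.4
  x2 ≤ 4.6
  x1, x2, x3 ≥ 0.
The optimal basis is {whole-barley bread, broccoli}; salmon drops out. The vitamin C and protein requirements are met with equality.
So whole-barley bread = 1.512 servings, broccoli = 1.975 servings.
Objective = 0.52·1.512 + 0.81·1.975 = 2.3860.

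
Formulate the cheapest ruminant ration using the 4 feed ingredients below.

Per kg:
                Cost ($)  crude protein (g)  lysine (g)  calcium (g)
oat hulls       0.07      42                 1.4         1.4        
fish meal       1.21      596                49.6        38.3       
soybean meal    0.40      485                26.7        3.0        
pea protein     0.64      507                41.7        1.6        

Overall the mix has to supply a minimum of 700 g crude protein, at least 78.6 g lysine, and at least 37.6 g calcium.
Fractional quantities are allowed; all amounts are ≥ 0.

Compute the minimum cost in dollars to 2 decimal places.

Let x1 = kg of oat hulls, x2 = kg of fish meal, x3 = kg of soybean meal, x4 = kg of pea protein.
Minimize 0.07x1 + 1.21x2 + 0.4x3 + 0.64x4 s.t.:
  42x1 + 596x2 + 485x3 + 507x4 ≥ 700   (crude protein)
  1.4x1 + 49.6x2 + 26.7x3 + 41.7x4 ≥ 78.6   (lysine)
  1.4x1 + 38.3x2 + 3x3 + 1.6x4 ≥ 37.6   (calcium)
  x1, x2, x3, x4 ≥ 0.
The optimal basis is {fish meal, soybean meal}; oat hulls, pea protein drop out. Binding constraints: lysine and calcium.
So fish meal = 0.879 kg, soybean meal = 1.311 kg.
Objective = 1.21·0.879 + 0.4·1.311 = 1.5880.

$1.59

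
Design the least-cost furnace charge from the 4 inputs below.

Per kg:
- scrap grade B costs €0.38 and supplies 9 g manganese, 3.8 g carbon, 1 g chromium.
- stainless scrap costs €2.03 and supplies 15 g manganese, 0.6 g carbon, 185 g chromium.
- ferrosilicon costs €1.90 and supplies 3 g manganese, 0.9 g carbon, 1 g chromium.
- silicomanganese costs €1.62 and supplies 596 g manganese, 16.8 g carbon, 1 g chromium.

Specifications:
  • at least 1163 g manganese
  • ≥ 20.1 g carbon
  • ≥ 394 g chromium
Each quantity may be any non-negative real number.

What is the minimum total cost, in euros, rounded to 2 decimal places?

€7.38

Treat it as an LP. Let x1 = kg of scrap grade B, x2 = kg of stainless scrap, x3 = kg of ferrosilicon, x4 = kg of silicomanganese.
Minimise 0.38x1 + 2.03x2 + 1.9x3 + 1.62x4 s.t.:
  9x1 + 15x2 + 3x3 + 596x4 ≥ 1163   (manganese)
  3.8x1 + 0.6x2 + 0.9x3 + 16.8x4 ≥ 20.1   (carbon)
  1x1 + 185x2 + 1x3 + 1x4 ≥ 394   (chromium)
  x1, x2, x3, x4 ≥ 0.
The optimal basis is {stainless scrap, silicomanganese}; scrap grade B, ferrosilicon drop out. There the manganese and chromium constraints are tight.
Optimal quantities: stainless scrap = 2.119 kg, silicomanganese = 1.898 kg.
Cost = 2.03·2.119 + 1.62·1.898 = 7.3763.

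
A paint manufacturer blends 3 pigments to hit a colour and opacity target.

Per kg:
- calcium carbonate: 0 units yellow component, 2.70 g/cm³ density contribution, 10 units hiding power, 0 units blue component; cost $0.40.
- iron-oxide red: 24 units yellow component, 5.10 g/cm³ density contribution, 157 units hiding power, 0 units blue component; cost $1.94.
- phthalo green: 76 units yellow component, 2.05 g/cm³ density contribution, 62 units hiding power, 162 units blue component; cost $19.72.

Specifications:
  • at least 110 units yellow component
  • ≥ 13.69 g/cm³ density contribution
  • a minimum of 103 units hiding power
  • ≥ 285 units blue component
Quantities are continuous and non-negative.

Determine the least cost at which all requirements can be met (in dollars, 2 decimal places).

$36.19

Let x1 = kg of calcium carbonate, x2 = kg of iron-oxide red, x3 = kg of phthalo green.
Minimize 0.4x1 + 1.94x2 + 19.72x3 s.t.:
  24x2 + 76x3 ≥ 110   (yellow component)
  2.7x1 + 5.1x2 + 2.05x3 ≥ 13.69   (density contribution)
  10x1 + 157x2 + 62x3 ≥ 103   (hiding power)
  162x3 ≥ 285   (blue component)
  x1, x2, x3 ≥ 0.
At the optimum only calcium carbonate, phthalo green are positive (iron-oxide red = 0). Binding constraints: density contribution and blue component.
Solving gives x1 = 3.7346, x3 = 1.7593.
Hence cost = 0.4·3.7346 + 19.72·1.7593 = $36.1872.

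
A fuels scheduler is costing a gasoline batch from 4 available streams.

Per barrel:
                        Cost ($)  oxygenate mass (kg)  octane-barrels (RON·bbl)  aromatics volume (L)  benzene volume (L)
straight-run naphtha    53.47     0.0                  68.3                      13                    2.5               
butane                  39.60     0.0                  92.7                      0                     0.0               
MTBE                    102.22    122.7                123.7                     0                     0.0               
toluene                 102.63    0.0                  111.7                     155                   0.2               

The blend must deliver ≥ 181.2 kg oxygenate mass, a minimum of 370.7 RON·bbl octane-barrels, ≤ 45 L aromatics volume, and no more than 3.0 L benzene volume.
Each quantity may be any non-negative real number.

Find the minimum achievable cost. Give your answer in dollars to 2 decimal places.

$231.28

Let x1 = barrels of straight-run naphtha, x2 = barrels of butane, x3 = barrels of MTBE, x4 = barrels of toluene.
Minimize 53.47x1 + 39.6x2 + 102.22x3 + 102.63x4 with:
  122.7x3 ≥ 181.2   (oxygenate mass)
  68.3x1 + 92.7x2 + 123.7x3 + 111.7x4 ≥ 370.7   (octane-barrels)
  13x1 + 155x4 ≤ 45   (aromatics volume)
  2.5x1 + 0.2x4 ≤ 3   (benzene volume)
  x1, x2, x3, x4 ≥ 0.
The minimum-cost mix takes nothing from straight-run naphtha, toluene — only butane, MTBE. The oxygenate mass and octane-barrels requirements are met with equality.
Optimal quantities: butane = 2.0283 barrels, MTBE = 1.4768 barrels.
Objective = 39.6·2.0283 + 102.22·1.4768 = 231.2792.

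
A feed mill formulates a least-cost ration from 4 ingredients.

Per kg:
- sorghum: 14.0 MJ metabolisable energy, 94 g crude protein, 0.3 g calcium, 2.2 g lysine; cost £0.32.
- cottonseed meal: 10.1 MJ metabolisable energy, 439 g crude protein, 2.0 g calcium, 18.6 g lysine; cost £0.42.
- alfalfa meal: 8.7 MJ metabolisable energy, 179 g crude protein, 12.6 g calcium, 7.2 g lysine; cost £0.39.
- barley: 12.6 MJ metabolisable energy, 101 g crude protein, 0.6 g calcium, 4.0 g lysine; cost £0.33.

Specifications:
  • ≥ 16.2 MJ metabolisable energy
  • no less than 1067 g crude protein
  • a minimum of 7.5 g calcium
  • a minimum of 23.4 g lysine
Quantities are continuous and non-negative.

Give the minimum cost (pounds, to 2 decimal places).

£1.07

Let x1 = kg of sorghum, x2 = kg of cottonseed meal, x3 = kg of alfalfa meal, x4 = kg of barley.
min 0.32x1 + 0.42x2 + 0.39x3 + 0.33x4 with:
  14x1 + 10.1x2 + 8.7x3 + 12.6x4 ≥ 16.2   (metabolisable energy)
  94x1 + 439x2 + 179x3 + 101x4 ≥ 1067   (crude protein)
  0.3x1 + 2x2 + 12.6x3 + 0.6x4 ≥ 7.5   (calcium)
  2.2x1 + 18.6x2 + 7.2x3 + 4x4 ≥ 23.4   (lysine)
  x1, x2, x3, x4 ≥ 0.
The optimal basis is {cottonseed meal, alfalfa meal}; sorghum, barley drop out. The crude protein and calcium requirements are met with equality.
That vertex is x2 = 2.339, x3 = 0.2239.
Hence cost = 0.42·2.339 + 0.39·0.2239 = £1.0697.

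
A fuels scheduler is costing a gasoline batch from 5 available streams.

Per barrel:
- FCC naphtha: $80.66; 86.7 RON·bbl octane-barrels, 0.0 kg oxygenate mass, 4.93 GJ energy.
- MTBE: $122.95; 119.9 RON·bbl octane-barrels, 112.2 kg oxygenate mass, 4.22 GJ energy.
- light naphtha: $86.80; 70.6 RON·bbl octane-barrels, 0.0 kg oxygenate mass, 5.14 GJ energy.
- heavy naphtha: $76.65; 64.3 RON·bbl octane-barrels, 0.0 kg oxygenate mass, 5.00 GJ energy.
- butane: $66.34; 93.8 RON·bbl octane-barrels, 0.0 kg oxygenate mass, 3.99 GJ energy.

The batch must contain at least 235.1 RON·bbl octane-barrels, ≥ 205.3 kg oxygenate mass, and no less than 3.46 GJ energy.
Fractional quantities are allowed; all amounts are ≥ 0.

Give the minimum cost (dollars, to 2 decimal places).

$236.08

Let x1 = barrels of FCC naphtha, x2 = barrels of MTBE, x3 = barrels of light naphtha, x4 = barrels of heavy naphtha, x5 = barrels of butane.
Minimize 80.66x1 + 122.95x2 + 86.8x3 + 76.65x4 + 66.34x5 with:
  86.7x1 + 119.9x2 + 70.6x3 + 64.3x4 + 93.8x5 ≥ 235.1   (octane-barrels)
  112.2x2 ≥ 205.3   (oxygenate mass)
  4.93x1 + 4.22x2 + 5.14x3 + 5x4 + 3.99x5 ≥ 3.46   (energy)
  x1, x2, x3, x4, x5 ≥ 0.
The optimal basis is {MTBE, butane}; FCC naphtha, light naphtha, heavy naphtha drop out. Binding constraints: octane-barrels and oxygenate mass.
So MTBE = 1.82977 barrels, butane = 0.167492 barrels.
Total cost: 122.95·1.82977 + 66.34·0.167492 = 236.0816.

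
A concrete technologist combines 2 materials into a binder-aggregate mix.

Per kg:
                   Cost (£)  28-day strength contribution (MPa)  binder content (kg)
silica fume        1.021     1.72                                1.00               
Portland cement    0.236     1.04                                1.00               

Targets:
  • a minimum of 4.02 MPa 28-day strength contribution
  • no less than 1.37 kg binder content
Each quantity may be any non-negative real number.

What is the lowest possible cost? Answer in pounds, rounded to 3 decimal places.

This is a linear program. Let x1 = kg of silica fume, x2 = kg of Portland cement.
Minimize 1.021x1 + 0.236x2 subject to:
  1.72x1 + 1.04x2 ≥ 4.02   (28-day strength contribution)
  1x1 + 1x2 ≥ 1.37   (binder content)
  x1, x2 ≥ 0.
The cheapest feasible vertex uses only Portland cement; silica fume is not used. There the 28-day strength contribution constraint is tight.
Optimal quantities: Portland cement = 3.865 kg.
Hence cost = 0.236·3.865 = £0.91214.

£0.912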